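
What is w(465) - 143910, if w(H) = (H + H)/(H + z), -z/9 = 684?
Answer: -272997580/1897 ≈ -1.4391e+5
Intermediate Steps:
z = -6156 (z = -9*684 = -6156)
w(H) = 2*H/(-6156 + H) (w(H) = (H + H)/(H - 6156) = (2*H)/(-6156 + H) = 2*H/(-6156 + H))
w(465) - 143910 = 2*465/(-6156 + 465) - 143910 = 2*465/(-5691) - 143910 = 2*465*(-1/5691) - 143910 = -310/1897 - 143910 = -272997580/1897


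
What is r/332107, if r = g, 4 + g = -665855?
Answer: -665859/332107 ≈ -2.0050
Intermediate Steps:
g = -665859 (g = -4 - 665855 = -665859)
r = -665859
r/332107 = -665859/332107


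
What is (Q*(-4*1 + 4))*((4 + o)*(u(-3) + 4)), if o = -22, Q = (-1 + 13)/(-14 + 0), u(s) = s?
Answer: 0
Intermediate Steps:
Q = -6/7 (Q = 12/(-14) = 12*(-1/14) = -6/7 ≈ -0.85714)
(Q*(-4*1 + 4))*((4 + o)*(u(-3) + 4)) = (-6*(-4*1 + 4)/7)*((4 - 22)*(-3 + 4)) = (-6*(-4 + 4)/7)*(-18*1) = -6/7*0*(-18) = 0*(-18) = 0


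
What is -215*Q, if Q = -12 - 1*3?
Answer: 3225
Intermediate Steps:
Q = -15 (Q = -12 - 3 = -15)
-215*Q = -215*(-15) = 3225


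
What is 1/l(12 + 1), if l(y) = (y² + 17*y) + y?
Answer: 1/403 ≈ 0.0024814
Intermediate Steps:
l(y) = y² + 18*y
1/l(12 + 1) = 1/((12 + 1)*(18 + (12 + 1))) = 1/(13*(18 + 13)) = 1/(13*31) = 1/403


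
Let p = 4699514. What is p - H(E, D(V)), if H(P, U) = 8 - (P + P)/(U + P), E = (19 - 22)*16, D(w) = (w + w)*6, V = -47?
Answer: 239674814/51 ≈ 4.6995e+6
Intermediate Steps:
D(w) = 12*w (D(w) = (2*w)*6 = 12*w)
E = -48 (E = -3*16 = -48)
H(P, U) = 8 - 2*P/(P + U)
p - H(E, D(V)) = 4699514 - 2*(3*(-48) + 4*(12*(-47)))/(-48 + 12*(-47)) = 4699514 - 2*(-144 + 4*(-564))/(-48 - 564) = 4699514 - 2*(-144 - 2256)/(-612) = 4699514 - 2*(-1)*(-2400)/612 = 4699514 - 1*400/51 = 4699514 - 400/51 = 239674814/51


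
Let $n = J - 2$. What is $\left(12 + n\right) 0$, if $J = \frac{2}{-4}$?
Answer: $0$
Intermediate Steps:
$J = - \frac{1}{2}$ ($J = 2 \left(- \frac{1}{4}\right) = - \frac{1}{2} \approx -0.5$)
$n = - \frac{5}{2}$ ($n = - \frac{1}{2} - 2 = - \frac{5}{2} \approx -2.5$)
$\left(12 + n\right) 0 = \left(12 - \frac{5}{2}\right) 0 = \frac{19}{2} \cdot 0 = 0$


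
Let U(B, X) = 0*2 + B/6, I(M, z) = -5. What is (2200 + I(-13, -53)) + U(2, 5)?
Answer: 6586/3 ≈ 2195.3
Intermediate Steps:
U(B, X) = B/6 (U(B, X) = 0 + B*(1/6) = 0 + B/6 = B/6)
(2200 + I(-13, -53)) + U(2, 5) = (2200 - 5) + (1/6)*2 = 2195 + 1/3 = 6586/3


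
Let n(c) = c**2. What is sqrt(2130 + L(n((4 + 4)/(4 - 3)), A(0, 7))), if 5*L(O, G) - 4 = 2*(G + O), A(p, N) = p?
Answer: 3*sqrt(5990)/5 ≈ 46.437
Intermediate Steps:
L(O, G) = 4/5 + 2*G/5 + 2*O/5 (L(O, G) = 4/5 + (2*(G + O))/5 = 4/5 + (2*G + 2*O)/5 = 4/5 + (2*G/5 + 2*O/5) = 4/5 + 2*G/5 + 2*O/5)
sqrt(2130 + L(n((4 + 4)/(4 - 3)), A(0, 7))) = sqrt(2130 + (4/5 + (2/5)*0 + 2*((4 + 4)/(4 - 3))**2/5)) = sqrt(2130 + (4/5 + 0 + 2*(8/1)**2/5)) = sqrt(2130 + (4/5 + 0 + 2*(8*1)**2/5)) = sqrt(2130 + (4/5 + 0 + (2/5)*8**2)) = sqrt(2130 + (4/5 + 0 + (2/5)*64)) = sqrt(2130 + (4/5 + 0 + 128/5)) = sqrt(2130 + 132/5) = sqrt(10782/5) = 3*sqrt(5990)/5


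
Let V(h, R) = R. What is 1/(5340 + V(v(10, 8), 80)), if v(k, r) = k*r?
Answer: 1/5420 ≈ 0.00018450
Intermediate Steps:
1/(5340 + V(v(10, 8), 80)) = 1/(5340 + 80) = 1/5420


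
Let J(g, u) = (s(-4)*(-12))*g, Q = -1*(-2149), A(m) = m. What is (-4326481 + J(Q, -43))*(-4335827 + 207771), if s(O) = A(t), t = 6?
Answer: 18498681699704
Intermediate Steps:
Q = 2149
s(O) = 6
J(g, u) = -72*g (J(g, u) = (6*(-12))*g = -72*g)
(-4326481 + J(Q, -43))*(-4335827 + 207771) = (-4326481 - 72*2149)*(-4335827 + 207771) = (-4326481 - 154728)*(-4128056) = -4481209*(-4128056) = 18498681699704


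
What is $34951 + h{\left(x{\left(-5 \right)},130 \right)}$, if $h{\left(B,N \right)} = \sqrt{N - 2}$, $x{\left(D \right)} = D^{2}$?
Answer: $34951 + 8 \sqrt{2} \approx 34962.0$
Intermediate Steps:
$h{\left(B,N \right)} = \sqrt{-2 + N}$
$34951 + h{\left(x{\left(-5 \right)},130 \right)} = 34951 + \sqrt{-2 + 130} = 34951 + \sqrt{128} = 34951 + 8 \sqrt{2}$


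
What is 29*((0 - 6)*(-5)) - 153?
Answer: 717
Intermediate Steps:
29*((0 - 6)*(-5)) - 153 = 29*(-6*(-5)) - 153 = 29*30 - 153 = 870 - 153 = 717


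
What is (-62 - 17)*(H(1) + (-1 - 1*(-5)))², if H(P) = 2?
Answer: -2844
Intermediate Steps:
(-62 - 17)*(H(1) + (-1 - 1*(-5)))² = (-62 - 17)*(2 + (-1 - 1*(-5)))² = -79*(2 + (-1 + 5))² = -79*(2 + 4)² = -79*6² = -79*36 = -2844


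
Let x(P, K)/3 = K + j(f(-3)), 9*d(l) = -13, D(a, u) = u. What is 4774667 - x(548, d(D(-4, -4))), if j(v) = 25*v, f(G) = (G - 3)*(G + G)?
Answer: 14315914/3 ≈ 4.7720e+6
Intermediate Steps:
f(G) = 2*G*(-3 + G) (f(G) = (-3 + G)*(2*G) = 2*G*(-3 + G))
d(l) = -13/9 (d(l) = (1/9)*(-13) = -13/9)
x(P, K) = 2700 + 3*K (x(P, K) = 3*(K + 25*(2*(-3)*(-3 - 3))) = 3*(K + 25*(2*(-3)*(-6))) = 3*(K + 25*36) = 3*(K + 900) = 3*(900 + K) = 2700 + 3*K)
4774667 - x(548, d(D(-4, -4))) = 4774667 - (2700 + 3*(-13/9)) = 4774667 - (2700 - 13/3) = 4774667 - 1*8087/3 = 4774667 - 8087/3 = 14315914/3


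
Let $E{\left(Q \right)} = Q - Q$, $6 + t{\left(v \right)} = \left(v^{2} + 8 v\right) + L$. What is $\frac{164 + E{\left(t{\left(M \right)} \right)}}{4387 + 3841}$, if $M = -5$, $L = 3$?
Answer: $\frac{41}{2057} \approx 0.019932$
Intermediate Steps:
$t{\left(v \right)} = -3 + v^{2} + 8 v$ ($t{\left(v \right)} = -6 + \left(\left(v^{2} + 8 v\right) + 3\right) = -6 + \left(3 + v^{2} + 8 v\right) = -3 + v^{2} + 8 v$)
$E{\left(Q \right)} = 0$
$\frac{164 + E{\left(t{\left(M \right)} \right)}}{4387 + 3841} = \frac{164 + 0}{4387 + 3841} = \frac{164}{8228} = 164 \cdot \frac{1}{8228} = \frac{41}{2057}$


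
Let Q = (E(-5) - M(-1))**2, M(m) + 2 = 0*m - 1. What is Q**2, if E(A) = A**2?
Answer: 614656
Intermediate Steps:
M(m) = -3 (M(m) = -2 + (0*m - 1) = -2 + (0 - 1) = -2 - 1 = -3)
Q = 784 (Q = ((-5)**2 - 1*(-3))**2 = (25 + 3)**2 = 28**2 = 784)
Q**2 = 784**2 = 614656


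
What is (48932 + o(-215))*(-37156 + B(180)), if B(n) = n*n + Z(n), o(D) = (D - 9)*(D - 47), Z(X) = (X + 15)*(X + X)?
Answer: 7043083280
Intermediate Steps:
Z(X) = 2*X*(15 + X) (Z(X) = (15 + X)*(2*X) = 2*X*(15 + X))
o(D) = (-47 + D)*(-9 + D) (o(D) = (-9 + D)*(-47 + D) = (-47 + D)*(-9 + D))
B(n) = n² + 2*n*(15 + n) (B(n) = n*n + 2*n*(15 + n) = n² + 2*n*(15 + n))
(48932 + o(-215))*(-37156 + B(180)) = (48932 + (423 + (-215)² - 56*(-215)))*(-37156 + 3*180*(10 + 180)) = (48932 + (423 + 46225 + 12040))*(-37156 + 3*180*190) = (48932 + 58688)*(-37156 + 102600) = 107620*65444 = 7043083280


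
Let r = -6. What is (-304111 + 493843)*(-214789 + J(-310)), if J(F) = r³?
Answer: -40793328660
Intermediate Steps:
J(F) = -216 (J(F) = (-6)³ = -216)
(-304111 + 493843)*(-214789 + J(-310)) = (-304111 + 493843)*(-214789 - 216) = 189732*(-215005) = -40793328660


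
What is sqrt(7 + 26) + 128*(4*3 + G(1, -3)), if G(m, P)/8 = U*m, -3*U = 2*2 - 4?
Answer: 1536 + sqrt(33) ≈ 1541.7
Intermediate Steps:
U = 0 (U = -(2*2 - 4)/3 = -(4 - 4)/3 = -1/3*0 = 0)
G(m, P) = 0 (G(m, P) = 8*(0*m) = 8*0 = 0)
sqrt(7 + 26) + 128*(4*3 + G(1, -3)) = sqrt(7 + 26) + 128*(4*3 + 0) = sqrt(33) + 128*(12 + 0) = sqrt(33) + 128*12 = sqrt(33) + 1536 = 1536 + sqrt(33)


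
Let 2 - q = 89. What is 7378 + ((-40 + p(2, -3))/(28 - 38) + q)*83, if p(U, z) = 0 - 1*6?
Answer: 2694/5 ≈ 538.80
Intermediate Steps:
q = -87 (q = 2 - 1*89 = 2 - 89 = -87)
p(U, z) = -6 (p(U, z) = 0 - 6 = -6)
7378 + ((-40 + p(2, -3))/(28 - 38) + q)*83 = 7378 + ((-40 - 6)/(28 - 38) - 87)*83 = 7378 + (-46/(-10) - 87)*83 = 7378 + (-46*(-1/10) - 87)*83 = 7378 + (23/5 - 87)*83 = 7378 - 412/5*83 = 7378 - 34196/5 = 2694/5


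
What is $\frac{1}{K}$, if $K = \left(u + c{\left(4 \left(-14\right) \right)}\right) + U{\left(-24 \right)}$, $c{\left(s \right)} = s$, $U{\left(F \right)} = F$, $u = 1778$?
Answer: $\frac{1}{1698} \approx 0.00058893$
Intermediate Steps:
$K = 1698$ ($K = \left(1778 + 4 \left(-14\right)\right) - 24 = \left(1778 - 56\right) - 24 = 1722 - 24 = 1698$)
$\frac{1}{K} = \frac{1}{1698}$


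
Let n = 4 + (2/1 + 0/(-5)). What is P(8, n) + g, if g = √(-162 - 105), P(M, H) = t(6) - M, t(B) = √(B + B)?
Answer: -8 + 2*√3 + I*√267 ≈ -4.5359 + 16.34*I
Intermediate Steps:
n = 6 (n = 4 + (2*1 + 0*(-⅕)) = 4 + (2 + 0) = 4 + 2 = 6)
t(B) = √2*√B (t(B) = √(2*B) = √2*√B)
P(M, H) = -M + 2*√3 (P(M, H) = √2*√6 - M = 2*√3 - M = -M + 2*√3)
g = I*√267 (g = √(-267) = I*√267 ≈ 16.34*I)
P(8, n) + g = (-1*8 + 2*√3) + I*√267 = (-8 + 2*√3) + I*√267 = -8 + 2*√3 + I*√267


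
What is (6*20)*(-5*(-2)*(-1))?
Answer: -1200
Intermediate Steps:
(6*20)*(-5*(-2)*(-1)) = 120*(10*(-1)) = 120*(-10) = -1200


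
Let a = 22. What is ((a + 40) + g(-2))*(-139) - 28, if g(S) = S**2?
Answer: -9202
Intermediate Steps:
((a + 40) + g(-2))*(-139) - 28 = ((22 + 40) + (-2)**2)*(-139) - 28 = (62 + 4)*(-139) - 28 = 66*(-139) - 28 = -9174 - 28 = -9202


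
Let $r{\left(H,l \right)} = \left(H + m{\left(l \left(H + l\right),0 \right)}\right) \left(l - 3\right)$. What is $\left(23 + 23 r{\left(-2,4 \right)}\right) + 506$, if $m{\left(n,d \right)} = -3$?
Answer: $414$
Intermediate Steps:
$r{\left(H,l \right)} = \left(-3 + H\right) \left(-3 + l\right)$ ($r{\left(H,l \right)} = \left(H - 3\right) \left(l - 3\right) = \left(-3 + H\right) \left(-3 + l\right)$)
$\left(23 + 23 r{\left(-2,4 \right)}\right) + 506 = \left(23 + 23 \left(9 - -6 - 12 - 8\right)\right) + 506 = \left(23 + 23 \left(9 + 6 - 12 - 8\right)\right) + 506 = \left(23 + 23 \left(-5\right)\right) + 506 = \left(23 - 115\right) + 506 = -92 + 506 = 414$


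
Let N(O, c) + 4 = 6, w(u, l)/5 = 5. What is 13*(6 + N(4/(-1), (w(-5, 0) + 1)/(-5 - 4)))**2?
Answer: 832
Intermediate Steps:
w(u, l) = 25 (w(u, l) = 5*5 = 25)
N(O, c) = 2 (N(O, c) = -4 + 6 = 2)
13*(6 + N(4/(-1), (w(-5, 0) + 1)/(-5 - 4)))**2 = 13*(6 + 2)**2 = 13*8**2 = 13*64 = 832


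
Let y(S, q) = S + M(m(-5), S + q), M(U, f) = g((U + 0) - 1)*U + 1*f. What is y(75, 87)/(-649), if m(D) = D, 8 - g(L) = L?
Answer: -167/649 ≈ -0.25732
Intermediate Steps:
g(L) = 8 - L
M(U, f) = f + U*(9 - U) (M(U, f) = (8 - ((U + 0) - 1))*U + 1*f = (8 - (U - 1))*U + f = (8 - (-1 + U))*U + f = (8 + (1 - U))*U + f = (9 - U)*U + f = U*(9 - U) + f = f + U*(9 - U))
y(S, q) = -70 + q + 2*S (y(S, q) = S + ((S + q) - 1*(-5)*(-9 - 5)) = S + ((S + q) - 1*(-5)*(-14)) = S + ((S + q) - 70) = S + (-70 + S + q) = -70 + q + 2*S)
y(75, 87)/(-649) = (-70 + 87 + 2*75)/(-649) = (-70 + 87 + 150)*(-1/649) = 167*(-1/649) = -167/649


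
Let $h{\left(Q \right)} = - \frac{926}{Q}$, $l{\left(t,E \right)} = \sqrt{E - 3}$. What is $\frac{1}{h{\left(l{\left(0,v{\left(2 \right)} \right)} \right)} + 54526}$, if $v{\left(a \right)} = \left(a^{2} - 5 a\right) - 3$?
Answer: $\frac{163578}{8919468397} - \frac{463 i \sqrt{3}}{8919468397} \approx 1.8339 \cdot 10^{-5} - 8.9909 \cdot 10^{-8} i$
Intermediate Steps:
$v{\left(a \right)} = -3 + a^{2} - 5 a$
$l{\left(t,E \right)} = \sqrt{-3 + E}$
$\frac{1}{h{\left(l{\left(0,v{\left(2 \right)} \right)} \right)} + 54526} = \frac{1}{- \frac{926}{\sqrt{-3 - \left(13 - 4\right)}} + 54526} = \frac{1}{- \frac{926}{\sqrt{-3 - 9}} + 54526} = \frac{1}{- \frac{926}{\sqrt{-12}} + 54526} = \frac{1}{- \frac{926}{2 i \sqrt{3}} + 54526} = \frac{1}{- 926 \left(- \frac{i \sqrt{3}}{6}\right) + 54526} = \frac{1}{\frac{463 i \sqrt{3}}{3} + 54526} = \frac{1}{54526 + \frac{463 i \sqrt{3}}{3}}$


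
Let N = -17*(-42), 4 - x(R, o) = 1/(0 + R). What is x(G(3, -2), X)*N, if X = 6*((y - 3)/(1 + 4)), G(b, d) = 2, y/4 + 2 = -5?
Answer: 2499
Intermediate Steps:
y = -28 (y = -8 + 4*(-5) = -8 - 20 = -28)
X = -186/5 (X = 6*((-28 - 3)/(1 + 4)) = 6*(-31/5) = -186/5 ≈ -37.200)
x(R, o) = 4 - 1/R (x(R, o) = 4 - 1/(0 + R) = 4 - 1/R)
N = 714
x(G(3, -2), X)*N = (4 - 1/2)*714 = (4 - 1*½)*714 = (4 - ½)*714 = (7/2)*714 = 2499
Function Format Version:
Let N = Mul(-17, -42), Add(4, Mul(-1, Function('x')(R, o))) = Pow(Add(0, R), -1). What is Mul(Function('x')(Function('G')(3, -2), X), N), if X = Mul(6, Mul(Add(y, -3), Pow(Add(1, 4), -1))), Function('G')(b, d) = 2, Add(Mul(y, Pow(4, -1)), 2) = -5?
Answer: 2499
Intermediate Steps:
y = -28 (y = Add(-8, Mul(4, -5)) = Add(-8, -20) = -28)
X = Rational(-186, 5) (X = Mul(6, Mul(Add(-28, -3), Pow(Add(1, 4), -1))) = Mul(6, Mul(-31, Pow(5, -1))) = Mul(6, Mul(-31, Rational(1, 5))) = Mul(6, Rational(-31, 5)) = Rational(-186, 5) ≈ -37.200)
Function('x')(R, o) = Add(4, Mul(-1, Pow(R, -1))) (Function('x')(R, o) = Add(4, Mul(-1, Pow(Add(0, R), -1))) = Add(4, Mul(-1, Pow(R, -1))))
N = 714
Mul(Function('x')(Function('G')(3, -2), X), N) = Mul(Add(4, Mul(-1, Pow(2, -1))), 714) = Mul(Add(4, Mul(-1, Rational(1, 2))), 714) = Mul(Add(4, Rational(-1, 2)), 714) = Mul(Rational(7, 2), 714) = 2499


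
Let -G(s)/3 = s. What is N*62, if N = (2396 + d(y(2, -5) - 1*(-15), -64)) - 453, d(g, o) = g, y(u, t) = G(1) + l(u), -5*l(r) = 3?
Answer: 605864/5 ≈ 1.2117e+5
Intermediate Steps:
G(s) = -3*s
l(r) = -⅗ (l(r) = -⅕*3 = -⅗)
y(u, t) = -18/5 (y(u, t) = -3*1 - ⅗ = -3 - ⅗ = -18/5)
N = 9772/5 (N = (2396 + (-18/5 - 1*(-15))) - 453 = (2396 + (-18/5 + 15)) - 453 = (2396 + 57/5) - 453 = 12037/5 - 453 = 9772/5 ≈ 1954.4)
N*62 = (9772/5)*62 = 605864/5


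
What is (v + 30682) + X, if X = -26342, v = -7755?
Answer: -3415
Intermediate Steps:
(v + 30682) + X = (-7755 + 30682) - 26342 = 22927 - 26342 = -3415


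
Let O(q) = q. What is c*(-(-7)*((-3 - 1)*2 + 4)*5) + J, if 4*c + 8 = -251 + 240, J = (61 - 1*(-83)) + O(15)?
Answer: 824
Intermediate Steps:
J = 159 (J = (61 - 1*(-83)) + 15 = (61 + 83) + 15 = 144 + 15 = 159)
c = -19/4 (c = -2 + (-251 + 240)/4 = -2 + (¼)*(-11) = -2 - 11/4 = -19/4 ≈ -4.7500)
c*(-(-7)*((-3 - 1)*2 + 4)*5) + J = -19*(-(-7)*((-3 - 1)*2 + 4))*5/4 + 159 = -19*(-(-7)*(-4*2 + 4))*5/4 + 159 = -19*(-(-7)*(-8 + 4))*5/4 + 159 = -19*(-(-7)*(-4))*5/4 + 159 = -19*(-7*4)*5/4 + 159 = -(-133)*5 + 159 = -19/4*(-140) + 159 = 665 + 159 = 824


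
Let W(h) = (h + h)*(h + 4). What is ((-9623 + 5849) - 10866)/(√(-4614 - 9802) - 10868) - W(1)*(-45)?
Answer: 333228972/738299 + 366*I*√901/738299 ≈ 451.35 + 0.01488*I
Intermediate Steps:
W(h) = 2*h*(4 + h) (W(h) = (2*h)*(4 + h) = 2*h*(4 + h))
((-9623 + 5849) - 10866)/(√(-4614 - 9802) - 10868) - W(1)*(-45) = ((-9623 + 5849) - 10866)/(√(-4614 - 9802) - 10868) - 2*1*(4 + 1)*(-45) = (-3774 - 10866)/(√(-14416) - 10868) - 2*1*5*(-45) = -14640/(4*I*√901 - 10868) - 10*(-45) = -14640/(-10868 + 4*I*√901) - 1*(-450) = -14640/(-10868 + 4*I*√901) + 450 = 450 - 14640/(-10868 + 4*I*√901)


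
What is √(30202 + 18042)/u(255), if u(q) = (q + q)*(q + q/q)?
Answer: √12061/65280 ≈ 0.0016823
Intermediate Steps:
u(q) = 2*q*(1 + q) (u(q) = (2*q)*(q + 1) = (2*q)*(1 + q) = 2*q*(1 + q))
√(30202 + 18042)/u(255) = √(30202 + 18042)/((2*255*(1 + 255))) = √48244/((2*255*256)) = (2*√12061)/130560 = (2*√12061)*(1/130560) = √12061/65280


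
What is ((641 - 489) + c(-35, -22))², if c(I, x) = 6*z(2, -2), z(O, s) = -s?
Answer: 26896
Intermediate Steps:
c(I, x) = 12 (c(I, x) = 6*(-1*(-2)) = 6*2 = 12)
((641 - 489) + c(-35, -22))² = ((641 - 489) + 12)² = (152 + 12)² = 164² = 26896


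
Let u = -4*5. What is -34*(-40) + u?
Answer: 1340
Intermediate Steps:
u = -20
-34*(-40) + u = -34*(-40) - 20 = 1360 - 20 = 1340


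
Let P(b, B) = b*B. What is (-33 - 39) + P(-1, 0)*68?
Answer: -72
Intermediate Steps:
P(b, B) = B*b
(-33 - 39) + P(-1, 0)*68 = (-33 - 39) + (0*(-1))*68 = -72 + 0*68 = -72 + 0 = -72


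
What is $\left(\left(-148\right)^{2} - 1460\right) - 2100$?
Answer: $18344$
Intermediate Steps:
$\left(\left(-148\right)^{2} - 1460\right) - 2100 = \left(21904 - 1460\right) - 2100 = 20444 - 2100 = 18344$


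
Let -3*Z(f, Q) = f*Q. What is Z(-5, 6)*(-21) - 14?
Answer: -224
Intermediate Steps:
Z(f, Q) = -Q*f/3 (Z(f, Q) = -f*Q/3 = -Q*f/3)
Z(-5, 6)*(-21) - 14 = -⅓*6*(-5)*(-21) - 14 = 10*(-21) - 14 = -210 - 14 = -224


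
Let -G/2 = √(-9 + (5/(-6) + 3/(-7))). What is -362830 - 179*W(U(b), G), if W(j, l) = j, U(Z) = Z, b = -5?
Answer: -361935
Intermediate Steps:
G = -I*√18102/21 (G = -2*√(-9 + (5/(-6) + 3/(-7))) = -2*√(-9 + (5*(-⅙) + 3*(-⅐))) = -2*√(-9 + (-⅚ - 3/7)) = -2*√(-9 - 53/42) = -I*√18102/21 ≈ -6.4068*I)
-362830 - 179*W(U(b), G) = -362830 - 179*(-5) = -362830 + 895 = -361935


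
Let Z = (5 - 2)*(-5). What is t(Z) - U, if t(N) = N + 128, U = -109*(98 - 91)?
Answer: 876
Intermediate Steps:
U = -763 (U = -109*7 = -763)
Z = -15 (Z = 3*(-5) = -15)
t(N) = 128 + N
t(Z) - U = (128 - 15) - 1*(-763) = 113 + 763 = 876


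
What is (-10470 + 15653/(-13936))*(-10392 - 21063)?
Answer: 4590088898715/13936 ≈ 3.2937e+8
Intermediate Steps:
(-10470 + 15653/(-13936))*(-10392 - 21063) = (-10470 + 15653*(-1/13936))*(-31455) = (-10470 - 15653/13936)*(-31455) = -145925573/13936*(-31455) = 4590088898715/13936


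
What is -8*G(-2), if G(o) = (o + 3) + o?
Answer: 8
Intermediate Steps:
G(o) = 3 + 2*o (G(o) = (3 + o) + o = 3 + 2*o)
-8*G(-2) = -8*(3 + 2*(-2)) = -8*(3 - 4) = -8*(-1) = 8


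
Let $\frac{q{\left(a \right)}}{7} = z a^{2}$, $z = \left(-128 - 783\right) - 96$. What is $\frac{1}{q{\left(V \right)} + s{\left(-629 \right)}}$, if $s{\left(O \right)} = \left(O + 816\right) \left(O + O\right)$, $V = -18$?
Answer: $- \frac{1}{2519122} \approx -3.9696 \cdot 10^{-7}$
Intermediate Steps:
$s{\left(O \right)} = 2 O \left(816 + O\right)$ ($s{\left(O \right)} = \left(816 + O\right) 2 O = 2 O \left(816 + O\right)$)
$z = -1007$ ($z = -911 - 96 = -1007$)
$q{\left(a \right)} = - 7049 a^{2}$ ($q{\left(a \right)} = 7 \left(- 1007 a^{2}\right) = - 7049 a^{2}$)
$\frac{1}{q{\left(V \right)} + s{\left(-629 \right)}} = \frac{1}{- 7049 \left(-18\right)^{2} + 2 \left(-629\right) \left(816 - 629\right)} = \frac{1}{\left(-7049\right) 324 + 2 \left(-629\right) 187} = \frac{1}{-2283876 - 235246} = \frac{1}{-2519122} = - \frac{1}{2519122}$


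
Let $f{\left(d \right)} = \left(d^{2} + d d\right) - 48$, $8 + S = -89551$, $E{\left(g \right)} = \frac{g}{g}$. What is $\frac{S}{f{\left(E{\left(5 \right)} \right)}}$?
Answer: $\frac{89559}{46} \approx 1946.9$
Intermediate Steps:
$E{\left(g \right)} = 1$
$S = -89559$ ($S = -8 - 89551 = -89559$)
$f{\left(d \right)} = -48 + 2 d^{2}$ ($f{\left(d \right)} = \left(d^{2} + d^{2}\right) - 48 = 2 d^{2} - 48 = -48 + 2 d^{2}$)
$\frac{S}{f{\left(E{\left(5 \right)} \right)}} = - \frac{89559}{-48 + 2 \cdot 1^{2}} = - \frac{89559}{-48 + 2 \cdot 1} = - \frac{89559}{-48 + 2} = - \frac{89559}{-46} = \left(-89559\right) \left(- \frac{1}{46}\right) = \frac{89559}{46}$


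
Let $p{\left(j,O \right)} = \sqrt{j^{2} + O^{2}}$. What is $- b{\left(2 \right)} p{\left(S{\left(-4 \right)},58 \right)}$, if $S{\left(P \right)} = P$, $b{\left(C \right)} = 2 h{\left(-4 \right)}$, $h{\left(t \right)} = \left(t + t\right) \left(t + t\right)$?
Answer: $- 3328 \sqrt{5} \approx -7441.6$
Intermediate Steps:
$h{\left(t \right)} = 4 t^{2}$ ($h{\left(t \right)} = 2 t 2 t = 4 t^{2}$)
$b{\left(C \right)} = 128$ ($b{\left(C \right)} = 2 \cdot 4 \left(-4\right)^{2} = 2 \cdot 4 \cdot 16 = 2 \cdot 64 = 128$)
$p{\left(j,O \right)} = \sqrt{O^{2} + j^{2}}$
$- b{\left(2 \right)} p{\left(S{\left(-4 \right)},58 \right)} = - 128 \sqrt{58^{2} + \left(-4\right)^{2}} = - 128 \sqrt{3364 + 16} = - 128 \sqrt{3380} = - 128 \cdot 26 \sqrt{5} = - 3328 \sqrt{5}$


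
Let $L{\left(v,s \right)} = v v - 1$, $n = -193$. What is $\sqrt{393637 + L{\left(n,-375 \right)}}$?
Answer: $\sqrt{430885} \approx 656.42$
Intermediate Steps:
$L{\left(v,s \right)} = -1 + v^{2}$ ($L{\left(v,s \right)} = v^{2} - 1 = -1 + v^{2}$)
$\sqrt{393637 + L{\left(n,-375 \right)}} = \sqrt{393637 - \left(1 - \left(-193\right)^{2}\right)} = \sqrt{393637 + \left(-1 + 37249\right)} = \sqrt{393637 + 37248} = \sqrt{430885}$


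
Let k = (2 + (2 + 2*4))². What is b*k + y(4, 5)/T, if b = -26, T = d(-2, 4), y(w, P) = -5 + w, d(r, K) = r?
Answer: -7487/2 ≈ -3743.5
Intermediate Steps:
T = -2
k = 144 (k = (2 + (2 + 8))² = (2 + 10)² = 12² = 144)
b*k + y(4, 5)/T = -26*144 + (-5 + 4)/(-2) = -3744 - 1*(-½) = -3744 + ½ = -7487/2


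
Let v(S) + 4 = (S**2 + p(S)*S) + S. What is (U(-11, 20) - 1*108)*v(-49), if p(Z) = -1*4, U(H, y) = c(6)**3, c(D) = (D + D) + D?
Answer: 14561856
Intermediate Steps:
c(D) = 3*D (c(D) = 2*D + D = 3*D)
U(H, y) = 5832 (U(H, y) = (3*6)**3 = 18**3 = 5832)
p(Z) = -4
v(S) = -4 + S**2 - 3*S (v(S) = -4 + ((S**2 - 4*S) + S) = -4 + (S**2 - 3*S) = -4 + S**2 - 3*S)
(U(-11, 20) - 1*108)*v(-49) = (5832 - 1*108)*(-4 + (-49)**2 - 3*(-49)) = (5832 - 108)*(-4 + 2401 + 147) = 5724*2544 = 14561856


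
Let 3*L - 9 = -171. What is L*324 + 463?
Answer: -17033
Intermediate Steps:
L = -54 (L = 3 + (⅓)*(-171) = 3 - 57 = -54)
L*324 + 463 = -54*324 + 463 = -17496 + 463 = -17033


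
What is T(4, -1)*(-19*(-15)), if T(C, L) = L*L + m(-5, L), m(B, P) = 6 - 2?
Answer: 1425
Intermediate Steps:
m(B, P) = 4
T(C, L) = 4 + L**2 (T(C, L) = L*L + 4 = L**2 + 4 = 4 + L**2)
T(4, -1)*(-19*(-15)) = (4 + (-1)**2)*(-19*(-15)) = (4 + 1)*285 = 5*285 = 1425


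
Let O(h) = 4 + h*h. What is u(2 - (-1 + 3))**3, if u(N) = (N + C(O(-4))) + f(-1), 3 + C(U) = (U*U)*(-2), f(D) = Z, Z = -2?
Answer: -521660125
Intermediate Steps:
f(D) = -2
O(h) = 4 + h**2
C(U) = -3 - 2*U**2 (C(U) = -3 + (U*U)*(-2) = -3 + U**2*(-2) = -3 - 2*U**2)
u(N) = -805 + N (u(N) = (N + (-3 - 2*(4 + (-4)**2)**2)) - 2 = (N + (-3 - 2*(4 + 16)**2)) - 2 = (N + (-3 - 2*20**2)) - 2 = (N + (-3 - 2*400)) - 2 = (N + (-3 - 800)) - 2 = (N - 803) - 2 = (-803 + N) - 2 = -805 + N)
u(2 - (-1 + 3))**3 = (-805 + (2 - (-1 + 3)))**3 = (-805 + (2 - 1*2))**3 = (-805 + (2 - 2))**3 = (-805 + 0)**3 = (-805)**3 = -521660125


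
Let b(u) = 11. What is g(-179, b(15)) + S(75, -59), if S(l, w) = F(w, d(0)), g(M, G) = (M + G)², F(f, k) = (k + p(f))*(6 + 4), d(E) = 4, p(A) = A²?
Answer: 63074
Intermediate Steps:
F(f, k) = 10*k + 10*f² (F(f, k) = (k + f²)*(6 + 4) = (k + f²)*10 = 10*k + 10*f²)
g(M, G) = (G + M)²
S(l, w) = 40 + 10*w² (S(l, w) = 10*4 + 10*w² = 40 + 10*w²)
g(-179, b(15)) + S(75, -59) = (11 - 179)² + (40 + 10*(-59)²) = (-168)² + (40 + 10*3481) = 28224 + (40 + 34810) = 28224 + 34850 = 63074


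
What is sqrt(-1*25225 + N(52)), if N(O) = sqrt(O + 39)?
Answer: sqrt(-25225 + sqrt(91)) ≈ 158.79*I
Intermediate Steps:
N(O) = sqrt(39 + O)
sqrt(-1*25225 + N(52)) = sqrt(-1*25225 + sqrt(39 + 52)) = sqrt(-25225 + sqrt(91))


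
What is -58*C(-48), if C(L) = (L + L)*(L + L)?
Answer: -534528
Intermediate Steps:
C(L) = 4*L**2 (C(L) = (2*L)*(2*L) = 4*L**2)
-58*C(-48) = -232*(-48)**2 = -232*2304 = -58*9216 = -534528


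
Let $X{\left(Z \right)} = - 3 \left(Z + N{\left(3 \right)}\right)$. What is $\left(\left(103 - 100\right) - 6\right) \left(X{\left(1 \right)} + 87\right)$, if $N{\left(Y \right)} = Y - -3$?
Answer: $-198$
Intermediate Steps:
$N{\left(Y \right)} = 3 + Y$ ($N{\left(Y \right)} = Y + 3 = 3 + Y$)
$X{\left(Z \right)} = -18 - 3 Z$ ($X{\left(Z \right)} = - 3 \left(Z + \left(3 + 3\right)\right) = - 3 \left(Z + 6\right) = - 3 \left(6 + Z\right) = -18 - 3 Z$)
$\left(\left(103 - 100\right) - 6\right) \left(X{\left(1 \right)} + 87\right) = \left(\left(103 - 100\right) - 6\right) \left(\left(-18 - 3\right) + 87\right) = \left(3 - 6\right) \left(\left(-18 - 3\right) + 87\right) = - 3 \left(-21 + 87\right) = \left(-3\right) 66 = -198$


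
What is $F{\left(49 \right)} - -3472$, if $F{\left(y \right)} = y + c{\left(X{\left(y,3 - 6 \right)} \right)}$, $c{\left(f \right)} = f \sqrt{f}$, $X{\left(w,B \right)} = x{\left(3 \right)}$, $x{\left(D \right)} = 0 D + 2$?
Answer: $3521 + 2 \sqrt{2} \approx 3523.8$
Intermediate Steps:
$x{\left(D \right)} = 2$ ($x{\left(D \right)} = 0 + 2 = 2$)
$X{\left(w,B \right)} = 2$
$c{\left(f \right)} = f^{\frac{3}{2}}$
$F{\left(y \right)} = y + 2 \sqrt{2}$ ($F{\left(y \right)} = y + 2^{\frac{3}{2}} = y + 2 \sqrt{2}$)
$F{\left(49 \right)} - -3472 = \left(49 + 2 \sqrt{2}\right) - -3472 = \left(49 + 2 \sqrt{2}\right) + 3472 = 3521 + 2 \sqrt{2}$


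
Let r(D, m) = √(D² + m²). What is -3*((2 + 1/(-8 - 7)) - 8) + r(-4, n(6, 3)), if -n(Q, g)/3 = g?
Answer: 91/5 + √97 ≈ 28.049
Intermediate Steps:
n(Q, g) = -3*g
-3*((2 + 1/(-8 - 7)) - 8) + r(-4, n(6, 3)) = -3*((2 + 1/(-8 - 7)) - 8) + √((-4)² + (-3*3)²) = -3*((2 + 1/(-15)) - 8) + √(16 + (-9)²) = -3*((2 - 1/15) - 8) + √(16 + 81) = -3*(29/15 - 8) + √97 = -3*(-91/15) + √97 = 91/5 + √97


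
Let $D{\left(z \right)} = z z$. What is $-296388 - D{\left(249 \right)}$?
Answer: $-358389$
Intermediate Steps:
$D{\left(z \right)} = z^{2}$
$-296388 - D{\left(249 \right)} = -296388 - 249^{2} = -296388 - 62001 = -358389$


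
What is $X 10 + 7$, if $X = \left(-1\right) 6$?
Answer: $-53$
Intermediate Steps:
$X = -6$
$X 10 + 7 = \left(-6\right) 10 + 7 = -60 + 7 = -53$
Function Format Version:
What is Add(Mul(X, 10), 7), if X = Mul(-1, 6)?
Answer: -53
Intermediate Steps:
X = -6
Add(Mul(X, 10), 7) = Add(Mul(-6, 10), 7) = Add(-60, 7) = -53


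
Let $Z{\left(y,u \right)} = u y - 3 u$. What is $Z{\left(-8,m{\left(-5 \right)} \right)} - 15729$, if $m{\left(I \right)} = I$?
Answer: $-15674$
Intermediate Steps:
$Z{\left(y,u \right)} = - 3 u + u y$
$Z{\left(-8,m{\left(-5 \right)} \right)} - 15729 = - 5 \left(-3 - 8\right) - 15729 = \left(-5\right) \left(-11\right) - 15729 = 55 - 15729 = -15674$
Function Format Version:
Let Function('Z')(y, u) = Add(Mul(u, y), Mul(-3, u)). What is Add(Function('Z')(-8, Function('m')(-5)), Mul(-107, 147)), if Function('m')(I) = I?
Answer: -15674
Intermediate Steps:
Function('Z')(y, u) = Add(Mul(-3, u), Mul(u, y))
Add(Function('Z')(-8, Function('m')(-5)), Mul(-107, 147)) = Add(Mul(-5, Add(-3, -8)), Mul(-107, 147)) = Add(Mul(-5, -11), -15729) = Add(55, -15729) = -15674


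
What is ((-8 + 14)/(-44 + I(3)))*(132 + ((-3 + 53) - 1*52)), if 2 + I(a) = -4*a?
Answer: -390/29 ≈ -13.448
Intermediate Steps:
I(a) = -2 - 4*a
((-8 + 14)/(-44 + I(3)))*(132 + ((-3 + 53) - 1*52)) = ((-8 + 14)/(-44 + (-2 - 4*3)))*(132 + ((-3 + 53) - 1*52)) = (6/(-44 + (-2 - 12)))*(132 + (50 - 52)) = (6/(-44 - 14))*(132 - 2) = (6/(-58))*130 = (6*(-1/58))*130 = -3/29*130 = -390/29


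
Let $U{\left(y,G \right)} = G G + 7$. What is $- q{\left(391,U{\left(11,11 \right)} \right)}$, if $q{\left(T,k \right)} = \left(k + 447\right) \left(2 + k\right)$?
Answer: $-74750$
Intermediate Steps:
$U{\left(y,G \right)} = 7 + G^{2}$ ($U{\left(y,G \right)} = G^{2} + 7 = 7 + G^{2}$)
$q{\left(T,k \right)} = \left(2 + k\right) \left(447 + k\right)$ ($q{\left(T,k \right)} = \left(447 + k\right) \left(2 + k\right) = \left(2 + k\right) \left(447 + k\right)$)
$- q{\left(391,U{\left(11,11 \right)} \right)} = - (894 + \left(7 + 11^{2}\right)^{2} + 449 \left(7 + 11^{2}\right)) = - (894 + \left(7 + 121\right)^{2} + 449 \left(7 + 121\right)) = - (894 + 128^{2} + 449 \cdot 128) = - (894 + 16384 + 57472) = \left(-1\right) 74750 = -74750$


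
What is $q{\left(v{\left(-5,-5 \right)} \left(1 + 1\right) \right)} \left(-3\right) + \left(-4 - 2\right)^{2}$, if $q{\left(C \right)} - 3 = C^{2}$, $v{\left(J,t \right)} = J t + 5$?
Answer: $-10773$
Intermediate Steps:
$v{\left(J,t \right)} = 5 + J t$
$q{\left(C \right)} = 3 + C^{2}$
$q{\left(v{\left(-5,-5 \right)} \left(1 + 1\right) \right)} \left(-3\right) + \left(-4 - 2\right)^{2} = \left(3 + \left(\left(5 - -25\right) \left(1 + 1\right)\right)^{2}\right) \left(-3\right) + \left(-4 - 2\right)^{2} = \left(3 + \left(\left(5 + 25\right) 2\right)^{2}\right) \left(-3\right) + \left(-6\right)^{2} = \left(3 + \left(30 \cdot 2\right)^{2}\right) \left(-3\right) + 36 = \left(3 + 60^{2}\right) \left(-3\right) + 36 = \left(3 + 3600\right) \left(-3\right) + 36 = 3603 \left(-3\right) + 36 = -10809 + 36 = -10773$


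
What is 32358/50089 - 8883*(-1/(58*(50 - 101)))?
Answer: -116408541/49387754 ≈ -2.3570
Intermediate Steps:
32358/50089 - 8883*(-1/(58*(50 - 101))) = 32358*(1/50089) - 8883/((-58*(-51))) = 32358/50089 - 8883/2958 = 32358/50089 - 8883*1/2958 = 32358/50089 - 2961/986 = -116408541/49387754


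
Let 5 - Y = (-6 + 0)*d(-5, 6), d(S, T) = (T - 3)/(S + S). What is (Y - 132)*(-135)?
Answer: 17388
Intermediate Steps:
d(S, T) = (-3 + T)/(2*S) (d(S, T) = (-3 + T)/((2*S)) = (-3 + T)*(1/(2*S)) = (-3 + T)/(2*S))
Y = 16/5 (Y = 5 - (-6 + 0)*(½)*(-3 + 6)/(-5) = 5 - (-6)*(½)*(-⅕)*3 = 5 - (-6)*(-3)/10 = 5 - 1*9/5 = 5 - 9/5 = 16/5 ≈ 3.2000)
(Y - 132)*(-135) = (16/5 - 132)*(-135) = -644/5*(-135) = 17388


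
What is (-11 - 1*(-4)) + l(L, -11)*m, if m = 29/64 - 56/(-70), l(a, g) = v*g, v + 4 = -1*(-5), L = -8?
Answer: -6651/320 ≈ -20.784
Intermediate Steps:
v = 1 (v = -4 - 1*(-5) = -4 + 5 = 1)
l(a, g) = g (l(a, g) = 1*g = g)
m = 401/320 (m = 29*(1/64) - 56*(-1/70) = 29/64 + 4/5 = 401/320 ≈ 1.2531)
(-11 - 1*(-4)) + l(L, -11)*m = (-11 - 1*(-4)) - 11*401/320 = (-11 + 4) - 4411/320 = -7 - 4411/320 = -6651/320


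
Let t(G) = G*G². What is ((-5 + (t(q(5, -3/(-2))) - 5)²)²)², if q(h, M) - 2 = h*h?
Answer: 22482656616920964126113668445191681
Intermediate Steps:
q(h, M) = 2 + h² (q(h, M) = 2 + h*h = 2 + h²)
t(G) = G³
((-5 + (t(q(5, -3/(-2))) - 5)²)²)² = ((-5 + ((2 + 5²)³ - 5)²)²)² = ((-5 + ((2 + 25)³ - 5)²)²)² = ((-5 + (27³ - 5)²)²)² = ((-5 + (19683 - 5)²)²)² = ((-5 + 19678²)²)² = ((-5 + 387223684)²)² = (387223679²)² = 149942177578295041² = 22482656616920964126113668445191681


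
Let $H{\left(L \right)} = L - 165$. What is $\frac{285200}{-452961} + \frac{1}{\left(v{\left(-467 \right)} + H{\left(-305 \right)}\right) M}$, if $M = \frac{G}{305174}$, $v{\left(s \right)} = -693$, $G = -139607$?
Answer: $- \frac{46167678852986}{73544080118301} \approx -0.62776$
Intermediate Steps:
$H{\left(L \right)} = -165 + L$
$M = - \frac{139607}{305174} \approx -0.45747$
$\frac{285200}{-452961} + \frac{1}{\left(v{\left(-467 \right)} + H{\left(-305 \right)}\right) M} = \frac{285200}{-452961} + \frac{1}{\left(-693 - 470\right) \left(- \frac{139607}{305174}\right)} = 285200 \left(- \frac{1}{452961}\right) + \frac{1}{-693 - 470} \left(- \frac{305174}{139607}\right) = - \frac{285200}{452961} + \frac{1}{-1163} \left(- \frac{305174}{139607}\right) = - \frac{285200}{452961} - - \frac{305174}{162362941} = - \frac{285200}{452961} + \frac{305174}{162362941} = - \frac{46167678852986}{73544080118301}$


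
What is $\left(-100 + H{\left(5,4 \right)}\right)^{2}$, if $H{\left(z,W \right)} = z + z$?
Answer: $8100$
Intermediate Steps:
$H{\left(z,W \right)} = 2 z$
$\left(-100 + H{\left(5,4 \right)}\right)^{2} = \left(-100 + 2 \cdot 5\right)^{2} = \left(-100 + 10\right)^{2} = \left(-90\right)^{2} = 8100$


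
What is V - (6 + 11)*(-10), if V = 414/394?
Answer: 33697/197 ≈ 171.05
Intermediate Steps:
V = 207/197 (V = 414*(1/394) = 207/197 ≈ 1.0508)
V - (6 + 11)*(-10) = 207/197 - (6 + 11)*(-10) = 207/197 - 17*(-10) = 207/197 - 1*(-170) = 207/197 + 170 = 33697/197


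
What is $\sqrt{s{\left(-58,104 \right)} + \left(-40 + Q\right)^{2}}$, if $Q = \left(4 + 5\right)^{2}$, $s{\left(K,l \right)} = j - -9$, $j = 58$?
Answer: $2 \sqrt{437} \approx 41.809$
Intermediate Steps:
$s{\left(K,l \right)} = 67$ ($s{\left(K,l \right)} = 58 - -9 = 58 + 9 = 67$)
$Q = 81$ ($Q = 9^{2} = 81$)
$\sqrt{s{\left(-58,104 \right)} + \left(-40 + Q\right)^{2}} = \sqrt{67 + \left(-40 + 81\right)^{2}} = \sqrt{67 + 41^{2}} = \sqrt{67 + 1681} = \sqrt{1748} = 2 \sqrt{437}$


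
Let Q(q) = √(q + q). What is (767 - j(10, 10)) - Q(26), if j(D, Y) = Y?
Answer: 757 - 2*√13 ≈ 749.79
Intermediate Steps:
Q(q) = √2*√q (Q(q) = √(2*q) = √2*√q)
(767 - j(10, 10)) - Q(26) = (767 - 1*10) - √2*√26 = (767 - 10) - 2*√13 = 757 - 2*√13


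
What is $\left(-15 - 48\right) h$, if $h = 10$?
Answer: $-630$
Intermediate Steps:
$\left(-15 - 48\right) h = \left(-15 - 48\right) 10 = \left(-63\right) 10 = -630$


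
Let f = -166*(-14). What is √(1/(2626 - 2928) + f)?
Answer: 3*√23550866/302 ≈ 48.208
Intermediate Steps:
f = 2324
√(1/(2626 - 2928) + f) = √(1/(2626 - 2928) + 2324) = √(1/(-302) + 2324) = √(-1/302 + 2324) = √(701847/302) = 3*√23550866/302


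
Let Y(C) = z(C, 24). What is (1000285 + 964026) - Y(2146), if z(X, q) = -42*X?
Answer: 2054443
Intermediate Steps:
Y(C) = -42*C
(1000285 + 964026) - Y(2146) = (1000285 + 964026) - (-42)*2146 = 1964311 - 1*(-90132) = 1964311 + 90132 = 2054443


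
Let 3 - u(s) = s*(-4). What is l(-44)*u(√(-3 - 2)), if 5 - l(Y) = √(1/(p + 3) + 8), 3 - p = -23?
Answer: (3 + 4*I*√5)*(145 - √6757)/29 ≈ 6.4965 + 19.369*I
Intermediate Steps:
p = 26 (p = 3 - 1*(-23) = 3 + 23 = 26)
l(Y) = 5 - √6757/29 (l(Y) = 5 - √(1/(26 + 3) + 8) = 5 - √(1/29 + 8) = 5 - √(233/29) = 5 - √6757/29)
u(s) = 3 + 4*s (u(s) = 3 - s*(-4) = 3 - (-4)*s = 3 + 4*s)
l(-44)*u(√(-3 - 2)) = (5 - √6757/29)*(3 + 4*√(-3 - 2)) = (5 - √6757/29)*(3 + 4*√(-5)) = (5 - √6757/29)*(3 + 4*(I*√5)) = (5 - √6757/29)*(3 + 4*I*√5) = (3 + 4*I*√5)*(5 - √6757/29)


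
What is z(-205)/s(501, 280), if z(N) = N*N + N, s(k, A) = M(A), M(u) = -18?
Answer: -6970/3 ≈ -2323.3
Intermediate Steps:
s(k, A) = -18
z(N) = N + N**2 (z(N) = N**2 + N = N + N**2)
z(-205)/s(501, 280) = -205*(1 - 205)/(-18) = -205*(-204)*(-1/18) = 41820*(-1/18) = -6970/3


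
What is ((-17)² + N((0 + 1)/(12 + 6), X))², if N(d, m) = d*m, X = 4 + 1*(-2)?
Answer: 6770404/81 ≈ 83585.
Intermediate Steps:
X = 2 (X = 4 - 2 = 2)
((-17)² + N((0 + 1)/(12 + 6), X))² = ((-17)² + ((0 + 1)/(12 + 6))*2)² = (289 + (1/18)*2)² = (289 + ⅑)² = (2602/9)² = 6770404/81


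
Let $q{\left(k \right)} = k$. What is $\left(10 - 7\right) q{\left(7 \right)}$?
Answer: $21$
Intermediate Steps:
$\left(10 - 7\right) q{\left(7 \right)} = \left(10 - 7\right) 7 = 3 \cdot 7 = 21$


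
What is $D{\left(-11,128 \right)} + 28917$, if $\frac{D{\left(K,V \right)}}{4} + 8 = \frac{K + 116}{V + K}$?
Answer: $\frac{1126655}{39} \approx 28889.0$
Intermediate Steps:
$D{\left(K,V \right)} = -32 + \frac{4 \left(116 + K\right)}{K + V}$ ($D{\left(K,V \right)} = -32 + 4 \frac{K + 116}{V + K} = -32 + 4 \frac{116 + K}{K + V} = -32 + \frac{4 \left(116 + K\right)}{K + V}$)
$D{\left(-11,128 \right)} + 28917 = \frac{4 \left(116 - 1024 - -77\right)}{-11 + 128} + 28917 = \frac{4 \left(116 - 1024 + 77\right)}{117} + 28917 = 4 \cdot \frac{1}{117} \left(-831\right) + 28917 = - \frac{1108}{39} + 28917 = \frac{1126655}{39}$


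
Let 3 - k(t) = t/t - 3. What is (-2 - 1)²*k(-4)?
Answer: 45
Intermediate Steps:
k(t) = 5 (k(t) = 3 - (t/t - 3) = 3 - (1 - 3) = 3 - 1*(-2) = 3 + 2 = 5)
(-2 - 1)²*k(-4) = (-2 - 1)²*5 = (-3)²*5 = 9*5 = 45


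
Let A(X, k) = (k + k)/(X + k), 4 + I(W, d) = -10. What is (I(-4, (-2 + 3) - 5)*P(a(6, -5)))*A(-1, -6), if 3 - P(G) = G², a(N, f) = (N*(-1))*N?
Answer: 31032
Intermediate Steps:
I(W, d) = -14 (I(W, d) = -4 - 10 = -14)
A(X, k) = 2*k/(X + k) (A(X, k) = (2*k)/(X + k) = 2*k/(X + k))
a(N, f) = -N² (a(N, f) = (-N)*N = -N²)
P(G) = 3 - G²
(I(-4, (-2 + 3) - 5)*P(a(6, -5)))*A(-1, -6) = (-14*(3 - (-1*6²)²))*(2*(-6)/(-1 - 6)) = (-14*(3 - (-1*36)²))*(2*(-6)/(-7)) = (-14*(3 - 1*(-36)²))*(2*(-6)*(-⅐)) = -14*(3 - 1*1296)*(12/7) = -14*(3 - 1296)*(12/7) = -14*(-1293)*(12/7) = 18102*(12/7) = 31032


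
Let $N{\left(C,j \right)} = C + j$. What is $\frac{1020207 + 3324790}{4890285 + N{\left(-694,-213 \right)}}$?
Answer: $\frac{4344997}{4889378} \approx 0.88866$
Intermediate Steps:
$\frac{1020207 + 3324790}{4890285 + N{\left(-694,-213 \right)}} = \frac{1020207 + 3324790}{4890285 - 907} = \frac{4344997}{4890285 - 907} = \frac{4344997}{4889378}$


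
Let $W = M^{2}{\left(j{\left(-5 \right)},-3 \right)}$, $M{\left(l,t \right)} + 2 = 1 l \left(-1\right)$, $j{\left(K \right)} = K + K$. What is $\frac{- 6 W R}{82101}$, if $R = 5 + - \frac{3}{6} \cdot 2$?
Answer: $- \frac{512}{27367} \approx -0.018709$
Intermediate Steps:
$j{\left(K \right)} = 2 K$
$M{\left(l,t \right)} = -2 - l$ ($M{\left(l,t \right)} = -2 + 1 l \left(-1\right) = -2 + l \left(-1\right) = -2 - l$)
$W = 64$ ($W = \left(-2 - 2 \left(-5\right)\right)^{2} = \left(-2 - -10\right)^{2} = \left(-2 + 10\right)^{2} = 8^{2} = 64$)
$R = 4$ ($R = 5 + \left(-3\right) \frac{1}{6} \cdot 2 = 5 - 1 = 4$)
$\frac{- 6 W R}{82101} = \frac{\left(-6\right) 64 \cdot 4}{82101} = \left(-384\right) 4 \cdot \frac{1}{82101} = \left(-1536\right) \frac{1}{82101} = - \frac{512}{27367}$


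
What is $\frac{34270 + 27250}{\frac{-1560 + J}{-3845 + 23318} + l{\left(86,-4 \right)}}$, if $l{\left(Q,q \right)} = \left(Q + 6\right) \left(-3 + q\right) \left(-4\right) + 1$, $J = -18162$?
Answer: $\frac{399326320}{16720733} \approx 23.882$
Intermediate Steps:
$l{\left(Q,q \right)} = 1 - 4 \left(-3 + q\right) \left(6 + Q\right)$ ($l{\left(Q,q \right)} = \left(6 + Q\right) \left(-3 + q\right) \left(-4\right) + 1 = \left(-3 + q\right) \left(6 + Q\right) \left(-4\right) + 1 = - 4 \left(-3 + q\right) \left(6 + Q\right) + 1 = 1 - 4 \left(-3 + q\right) \left(6 + Q\right)$)
$\frac{34270 + 27250}{\frac{-1560 + J}{-3845 + 23318} + l{\left(86,-4 \right)}} = \frac{34270 + 27250}{\frac{-1560 - 18162}{-3845 + 23318} + \left(73 - -96 + 12 \cdot 86 - 344 \left(-4\right)\right)} = \frac{61520}{- \frac{19722}{19473} + \left(73 + 96 + 1032 + 1376\right)} = \frac{61520}{\left(-19722\right) \frac{1}{19473} + 2577} = \frac{61520}{- \frac{6574}{6491} + 2577} = \frac{61520}{\frac{16720733}{6491}} = 61520 \cdot \frac{6491}{16720733} = \frac{399326320}{16720733}$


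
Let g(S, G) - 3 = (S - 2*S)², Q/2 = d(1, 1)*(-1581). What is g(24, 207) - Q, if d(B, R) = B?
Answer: 3741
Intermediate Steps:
Q = -3162 (Q = 2*(1*(-1581)) = 2*(-1581) = -3162)
g(S, G) = 3 + S² (g(S, G) = 3 + (S - 2*S)² = 3 + (-S)² = 3 + S²)
g(24, 207) - Q = (3 + 24²) - 1*(-3162) = (3 + 576) + 3162 = 579 + 3162 = 3741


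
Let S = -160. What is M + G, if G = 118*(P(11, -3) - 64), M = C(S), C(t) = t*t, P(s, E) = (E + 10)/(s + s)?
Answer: 198941/11 ≈ 18086.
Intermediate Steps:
P(s, E) = (10 + E)/(2*s) (P(s, E) = (10 + E)/((2*s)) = (10 + E)*(1/(2*s)) = (10 + E)/(2*s))
C(t) = t²
M = 25600 (M = (-160)² = 25600)
G = -82659/11 (G = 118*((½)*(10 - 3)/11 - 64) = 118*((½)*(1/11)*7 - 64) = 118*(7/22 - 64) = 118*(-1401/22) = -82659/11 ≈ -7514.5)
M + G = 25600 - 82659/11 = 198941/11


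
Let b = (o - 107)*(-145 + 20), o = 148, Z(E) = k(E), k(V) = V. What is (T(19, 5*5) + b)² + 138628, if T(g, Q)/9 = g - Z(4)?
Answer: 25038728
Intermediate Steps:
Z(E) = E
T(g, Q) = -36 + 9*g (T(g, Q) = 9*(g - 1*4) = 9*(g - 4) = 9*(-4 + g) = -36 + 9*g)
b = -5125 (b = (148 - 107)*(-145 + 20) = 41*(-125) = -5125)
(T(19, 5*5) + b)² + 138628 = ((-36 + 9*19) - 5125)² + 138628 = ((-36 + 171) - 5125)² + 138628 = (135 - 5125)² + 138628 = (-4990)² + 138628 = 24900100 + 138628 = 25038728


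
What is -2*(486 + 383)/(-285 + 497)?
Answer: -869/106 ≈ -8.1981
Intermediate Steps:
-2*(486 + 383)/(-285 + 497) = -1738/212 = -2*869/212 = -869/106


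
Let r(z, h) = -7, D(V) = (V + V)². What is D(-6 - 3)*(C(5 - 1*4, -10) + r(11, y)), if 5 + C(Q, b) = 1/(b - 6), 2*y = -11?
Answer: -15633/4 ≈ -3908.3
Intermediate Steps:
y = -11/2 (y = (½)*(-11) = -11/2 ≈ -5.5000)
D(V) = 4*V² (D(V) = (2*V)² = 4*V²)
C(Q, b) = -5 + 1/(-6 + b) (C(Q, b) = -5 + 1/(b - 6) = -5 + 1/(-6 + b))
D(-6 - 3)*(C(5 - 1*4, -10) + r(11, y)) = (4*(-6 - 3)²)*((31 - 5*(-10))/(-6 - 10) - 7) = (4*(-9)²)*((31 + 50)/(-16) - 7) = (4*81)*(-1/16*81 - 7) = 324*(-81/16 - 7) = 324*(-193/16) = -15633/4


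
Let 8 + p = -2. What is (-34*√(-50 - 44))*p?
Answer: 340*I*√94 ≈ 3296.4*I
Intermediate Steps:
p = -10 (p = -8 - 2 = -10)
(-34*√(-50 - 44))*p = -34*√(-50 - 44)*(-10) = -34*I*√94*(-10) = 340*I*√94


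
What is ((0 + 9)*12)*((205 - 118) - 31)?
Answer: 6048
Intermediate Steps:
((0 + 9)*12)*((205 - 118) - 31) = (9*12)*(87 - 31) = 108*56 = 6048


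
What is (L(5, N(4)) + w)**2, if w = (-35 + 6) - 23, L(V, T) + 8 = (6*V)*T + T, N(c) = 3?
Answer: 1089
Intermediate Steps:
L(V, T) = -8 + T + 6*T*V (L(V, T) = -8 + ((6*V)*T + T) = -8 + (6*T*V + T) = -8 + (T + 6*T*V) = -8 + T + 6*T*V)
w = -52 (w = -29 - 23 = -52)
(L(5, N(4)) + w)**2 = ((-8 + 3 + 6*3*5) - 52)**2 = ((-8 + 3 + 90) - 52)**2 = (85 - 52)**2 = 33**2 = 1089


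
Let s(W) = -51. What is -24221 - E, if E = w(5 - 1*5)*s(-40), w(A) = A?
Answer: -24221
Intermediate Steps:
E = 0 (E = (5 - 1*5)*(-51) = (5 - 5)*(-51) = 0*(-51) = 0)
-24221 - E = -24221 - 1*0 = -24221 + 0 = -24221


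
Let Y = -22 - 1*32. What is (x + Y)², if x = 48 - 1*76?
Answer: 6724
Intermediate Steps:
Y = -54 (Y = -22 - 32 = -54)
x = -28 (x = 48 - 76 = -28)
(x + Y)² = (-28 - 54)² = (-82)² = 6724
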